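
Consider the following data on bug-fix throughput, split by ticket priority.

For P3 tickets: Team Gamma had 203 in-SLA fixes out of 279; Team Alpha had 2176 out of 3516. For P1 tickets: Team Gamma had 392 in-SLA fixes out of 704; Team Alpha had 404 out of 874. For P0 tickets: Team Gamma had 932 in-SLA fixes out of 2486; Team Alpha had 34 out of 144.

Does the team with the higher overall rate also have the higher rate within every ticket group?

P3: Team Gamma 203/279 = 72.8%, Team Alpha 2176/3516 = 61.9% → Team Gamma
P1: Team Gamma 392/704 = 55.7%, Team Alpha 404/874 = 46.2% → Team Gamma
P0: Team Gamma 932/2486 = 37.5%, Team Alpha 34/144 = 23.6% → Team Gamma
Overall: Team Gamma 1527/3469 = 44.0%, Team Alpha 2614/4534 = 57.7% → Team Alpha
Team Gamma wins each ticket group but Team Alpha wins overall — the comparison reverses. Team Gamma's tickets skew toward P0, which has a lower base rate.

No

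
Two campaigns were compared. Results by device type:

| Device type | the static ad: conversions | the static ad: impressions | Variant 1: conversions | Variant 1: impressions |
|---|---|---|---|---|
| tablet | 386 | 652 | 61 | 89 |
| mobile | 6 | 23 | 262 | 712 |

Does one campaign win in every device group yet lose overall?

Yes

Tablet: the static ad 386/652 = 59.2%, Variant 1 61/89 = 68.5% → Variant 1
Mobile: the static ad 6/23 = 26.1%, Variant 1 262/712 = 36.8% → Variant 1
Overall: the static ad 392/675 = 58.1%, Variant 1 323/801 = 40.3% → the static ad
Variant 1 wins each device group but the static ad wins overall — the comparison reverses. Variant 1's impressions skew toward mobile, which has a lower base rate.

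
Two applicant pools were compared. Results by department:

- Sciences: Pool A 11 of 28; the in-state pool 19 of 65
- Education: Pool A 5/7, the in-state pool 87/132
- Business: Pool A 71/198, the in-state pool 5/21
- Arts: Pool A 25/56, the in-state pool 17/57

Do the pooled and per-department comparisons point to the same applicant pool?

Sciences: Pool A 11/28 = 39.3%, the in-state pool 19/65 = 29.2% → Pool A
Education: Pool A 5/7 = 71.4%, the in-state pool 87/132 = 65.9% → Pool A
Business: Pool A 71/198 = 35.9%, the in-state pool 5/21 = 23.8% → Pool A
Arts: Pool A 25/56 = 44.6%, the in-state pool 17/57 = 29.8% → Pool A
Overall: Pool A 112/289 = 38.8%, the in-state pool 128/275 = 46.5% → the in-state pool
Pool A wins each department group but the in-state pool wins overall — the comparison reverses. Pool A's applicants skew toward Business, which has a lower base rate.

No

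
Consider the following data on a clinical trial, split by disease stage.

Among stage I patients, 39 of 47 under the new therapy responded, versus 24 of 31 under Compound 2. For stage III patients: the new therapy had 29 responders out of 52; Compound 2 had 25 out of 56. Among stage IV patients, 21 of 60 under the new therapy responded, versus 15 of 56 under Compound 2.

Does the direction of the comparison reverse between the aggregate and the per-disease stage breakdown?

Stage I: the new therapy 39/47 = 83.0%, Compound 2 24/31 = 77.4% → the new therapy
Stage III: the new therapy 29/52 = 55.8%, Compound 2 25/56 = 44.6% → the new therapy
Stage IV: the new therapy 21/60 = 35.0%, Compound 2 15/56 = 26.8% → the new therapy
Overall: the new therapy 89/159 = 56.0%, Compound 2 64/143 = 44.8% → the new therapy
The new therapy wins overall and in every disease group — no reversal.

No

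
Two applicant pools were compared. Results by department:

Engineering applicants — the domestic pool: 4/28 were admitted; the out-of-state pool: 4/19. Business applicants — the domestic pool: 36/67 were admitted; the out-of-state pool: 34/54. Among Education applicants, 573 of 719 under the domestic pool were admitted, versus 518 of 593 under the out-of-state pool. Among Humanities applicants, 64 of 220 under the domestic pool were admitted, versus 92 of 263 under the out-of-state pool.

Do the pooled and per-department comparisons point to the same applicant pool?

Engineering: the domestic pool 4/28 = 14.3%, the out-of-state pool 4/19 = 21.1% → the out-of-state pool
Business: the domestic pool 36/67 = 53.7%, the out-of-state pool 34/54 = 63.0% → the out-of-state pool
Education: the domestic pool 573/719 = 79.7%, the out-of-state pool 518/593 = 87.4% → the out-of-state pool
Humanities: the domestic pool 64/220 = 29.1%, the out-of-state pool 92/263 = 35.0% → the out-of-state pool
Overall: the domestic pool 677/1034 = 65.5%, the out-of-state pool 648/929 = 69.8% → the out-of-state pool
The out-of-state pool wins overall and in every department group — no reversal.

Yes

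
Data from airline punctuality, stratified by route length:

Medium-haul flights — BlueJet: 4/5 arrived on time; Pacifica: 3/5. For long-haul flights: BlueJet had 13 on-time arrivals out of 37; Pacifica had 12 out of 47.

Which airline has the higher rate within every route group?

BlueJet

Medium-haul: BlueJet 4/5 = 80.0%, Pacifica 3/5 = 60.0% → BlueJet
Long-haul: BlueJet 13/37 = 35.1%, Pacifica 12/47 = 25.5% → BlueJet
BlueJet has the higher rate in both groups.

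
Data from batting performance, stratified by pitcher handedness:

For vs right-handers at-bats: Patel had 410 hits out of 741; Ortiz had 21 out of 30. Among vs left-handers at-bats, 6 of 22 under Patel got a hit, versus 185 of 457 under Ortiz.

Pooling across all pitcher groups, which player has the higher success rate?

Patel

Vs right-handers: Patel 410/741 = 55.3%, Ortiz 21/30 = 70.0% → Ortiz
Vs left-handers: Patel 6/22 = 27.3%, Ortiz 185/457 = 40.5% → Ortiz
Overall: Patel 416/763 = 54.5%, Ortiz 206/487 = 42.3% → Patel
(Ortiz wins every pitcher group but Patel wins overall — Ortiz's at-bats skew toward the low-rate vs left-handers group.)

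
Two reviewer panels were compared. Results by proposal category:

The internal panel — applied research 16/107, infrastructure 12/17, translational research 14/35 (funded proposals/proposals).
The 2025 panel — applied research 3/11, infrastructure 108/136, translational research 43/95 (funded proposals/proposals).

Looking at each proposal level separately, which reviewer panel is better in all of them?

the 2025 panel

Applied research: the internal panel 16/107 = 15.0%, the 2025 panel 3/11 = 27.3% → the 2025 panel
Infrastructure: the internal panel 12/17 = 70.6%, the 2025 panel 108/136 = 79.4% → the 2025 panel
Translational research: the internal panel 14/35 = 40.0%, the 2025 panel 43/95 = 45.3% → the 2025 panel
The 2025 panel has the higher rate in all 3 groups.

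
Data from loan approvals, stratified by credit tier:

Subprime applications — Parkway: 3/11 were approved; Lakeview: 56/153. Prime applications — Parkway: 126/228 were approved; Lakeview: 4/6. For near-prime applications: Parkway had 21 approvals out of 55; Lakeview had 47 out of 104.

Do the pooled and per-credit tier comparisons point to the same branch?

No

Subprime: Parkway 3/11 = 27.3%, Lakeview 56/153 = 36.6% → Lakeview
Prime: Parkway 126/228 = 55.3%, Lakeview 4/6 = 66.7% → Lakeview
Near-prime: Parkway 21/55 = 38.2%, Lakeview 47/104 = 45.2% → Lakeview
Overall: Parkway 150/294 = 51.0%, Lakeview 107/263 = 40.7% → Parkway
Lakeview wins each credit group but Parkway wins overall — the comparison reverses. Lakeview's applications skew toward subprime, which has a lower base rate.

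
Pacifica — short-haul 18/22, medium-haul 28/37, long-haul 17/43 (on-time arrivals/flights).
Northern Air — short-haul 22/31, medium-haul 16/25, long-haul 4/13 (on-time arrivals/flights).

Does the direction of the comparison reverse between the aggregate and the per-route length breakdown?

No

Short-haul: Pacifica 18/22 = 81.8%, Northern Air 22/31 = 71.0% → Pacifica
Medium-haul: Pacifica 28/37 = 75.7%, Northern Air 16/25 = 64.0% → Pacifica
Long-haul: Pacifica 17/43 = 39.5%, Northern Air 4/13 = 30.8% → Pacifica
Overall: Pacifica 63/102 = 61.8%, Northern Air 42/69 = 60.9% → Pacifica
Pacifica wins overall and in every route group — no reversal.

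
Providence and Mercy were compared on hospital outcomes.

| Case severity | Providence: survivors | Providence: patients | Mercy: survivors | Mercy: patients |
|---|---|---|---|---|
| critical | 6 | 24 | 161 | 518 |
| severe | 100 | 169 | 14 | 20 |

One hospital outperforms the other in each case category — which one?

Mercy

Critical: Providence 6/24 = 25.0%, Mercy 161/518 = 31.1% → Mercy
Severe: Providence 100/169 = 59.2%, Mercy 14/20 = 70.0% → Mercy
Mercy has the higher rate in both groups.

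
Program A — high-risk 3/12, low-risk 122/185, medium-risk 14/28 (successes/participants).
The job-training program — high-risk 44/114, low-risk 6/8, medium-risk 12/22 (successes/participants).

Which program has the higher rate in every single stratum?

the job-training program

High-risk: Program A 3/12 = 25.0%, the job-training program 44/114 = 38.6% → the job-training program
Low-risk: Program A 122/185 = 65.9%, the job-training program 6/8 = 75.0% → the job-training program
Medium-risk: Program A 14/28 = 50.0%, the job-training program 12/22 = 54.5% → the job-training program
The job-training program has the higher rate in all 3 groups.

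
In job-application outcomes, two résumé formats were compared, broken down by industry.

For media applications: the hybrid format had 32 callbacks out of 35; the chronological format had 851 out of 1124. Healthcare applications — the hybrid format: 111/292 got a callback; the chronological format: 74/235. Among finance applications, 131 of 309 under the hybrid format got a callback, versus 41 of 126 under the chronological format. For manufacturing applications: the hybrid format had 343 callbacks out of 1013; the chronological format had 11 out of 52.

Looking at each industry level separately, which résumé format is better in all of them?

the hybrid format

Media: the hybrid format 32/35 = 91.4%, the chronological format 851/1124 = 75.7% → the hybrid format
Healthcare: the hybrid format 111/292 = 38.0%, the chronological format 74/235 = 31.5% → the hybrid format
Finance: the hybrid format 131/309 = 42.4%, the chronological format 41/126 = 32.5% → the hybrid format
Manufacturing: the hybrid format 343/1013 = 33.9%, the chronological format 11/52 = 21.2% → the hybrid format
The hybrid format has the higher rate in all 4 groups.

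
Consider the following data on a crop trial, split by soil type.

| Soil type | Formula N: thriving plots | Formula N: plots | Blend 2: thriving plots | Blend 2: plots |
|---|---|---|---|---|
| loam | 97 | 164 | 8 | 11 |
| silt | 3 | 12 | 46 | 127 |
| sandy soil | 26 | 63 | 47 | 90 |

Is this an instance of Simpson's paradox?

Loam: Formula N 97/164 = 59.1%, Blend 2 8/11 = 72.7% → Blend 2
Silt: Formula N 3/12 = 25.0%, Blend 2 46/127 = 36.2% → Blend 2
Sandy soil: Formula N 26/63 = 41.3%, Blend 2 47/90 = 52.2% → Blend 2
Overall: Formula N 126/239 = 52.7%, Blend 2 101/228 = 44.3% → Formula N
Blend 2 wins each soil group but Formula N wins overall — the comparison reverses. Blend 2's plots skew toward silt, which has a lower base rate.

Yes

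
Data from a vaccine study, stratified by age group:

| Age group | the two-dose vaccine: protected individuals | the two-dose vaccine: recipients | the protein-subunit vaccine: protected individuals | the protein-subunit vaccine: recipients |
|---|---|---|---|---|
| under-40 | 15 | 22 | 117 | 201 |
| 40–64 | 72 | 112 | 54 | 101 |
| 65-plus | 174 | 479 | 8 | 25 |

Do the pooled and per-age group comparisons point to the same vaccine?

No

Under-40: the two-dose vaccine 15/22 = 68.2%, the protein-subunit vaccine 117/201 = 58.2% → the two-dose vaccine
40–64: the two-dose vaccine 72/112 = 64.3%, the protein-subunit vaccine 54/101 = 53.5% → the two-dose vaccine
65-plus: the two-dose vaccine 174/479 = 36.3%, the protein-subunit vaccine 8/25 = 32.0% → the two-dose vaccine
Overall: the two-dose vaccine 261/613 = 42.6%, the protein-subunit vaccine 179/327 = 54.7% → the protein-subunit vaccine
The two-dose vaccine wins each age group but the protein-subunit vaccine wins overall — the comparison reverses. The two-dose vaccine's recipients skew toward 65-plus, which has a lower base rate.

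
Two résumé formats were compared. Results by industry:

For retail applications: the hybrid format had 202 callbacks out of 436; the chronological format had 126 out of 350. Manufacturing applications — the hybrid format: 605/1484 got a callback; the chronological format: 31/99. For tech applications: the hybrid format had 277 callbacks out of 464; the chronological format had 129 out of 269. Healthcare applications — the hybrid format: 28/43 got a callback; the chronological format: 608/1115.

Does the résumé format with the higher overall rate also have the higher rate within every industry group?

No

Retail: the hybrid format 202/436 = 46.3%, the chronological format 126/350 = 36.0% → the hybrid format
Manufacturing: the hybrid format 605/1484 = 40.8%, the chronological format 31/99 = 31.3% → the hybrid format
Tech: the hybrid format 277/464 = 59.7%, the chronological format 129/269 = 48.0% → the hybrid format
Healthcare: the hybrid format 28/43 = 65.1%, the chronological format 608/1115 = 54.5% → the hybrid format
Overall: the hybrid format 1112/2427 = 45.8%, the chronological format 894/1833 = 48.8% → the chronological format
The hybrid format wins each industry group but the chronological format wins overall — the comparison reverses. The hybrid format's applications skew toward manufacturing, which has a lower base rate.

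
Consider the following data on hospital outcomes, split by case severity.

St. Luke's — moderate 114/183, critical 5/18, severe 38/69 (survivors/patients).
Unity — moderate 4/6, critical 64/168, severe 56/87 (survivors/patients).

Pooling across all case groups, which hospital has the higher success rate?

Moderate: St. Luke's 114/183 = 62.3%, Unity 4/6 = 66.7% → Unity
Critical: St. Luke's 5/18 = 27.8%, Unity 64/168 = 38.1% → Unity
Severe: St. Luke's 38/69 = 55.1%, Unity 56/87 = 64.4% → Unity
Overall: St. Luke's 157/270 = 58.1%, Unity 124/261 = 47.5% → St. Luke's
(Unity wins every case group but St. Luke's wins overall — Unity's patients skew toward the low-rate critical group.)

St. Luke's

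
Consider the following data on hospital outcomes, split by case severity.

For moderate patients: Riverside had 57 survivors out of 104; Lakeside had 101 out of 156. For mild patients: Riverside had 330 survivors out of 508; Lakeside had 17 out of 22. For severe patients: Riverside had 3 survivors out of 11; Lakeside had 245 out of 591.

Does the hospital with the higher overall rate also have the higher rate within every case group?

Moderate: Riverside 57/104 = 54.8%, Lakeside 101/156 = 64.7% → Lakeside
Mild: Riverside 330/508 = 65.0%, Lakeside 17/22 = 77.3% → Lakeside
Severe: Riverside 3/11 = 27.3%, Lakeside 245/591 = 41.5% → Lakeside
Overall: Riverside 390/623 = 62.6%, Lakeside 363/769 = 47.2% → Riverside
Lakeside wins each case group but Riverside wins overall — the comparison reverses. Lakeside's patients skew toward severe, which has a lower base rate.

No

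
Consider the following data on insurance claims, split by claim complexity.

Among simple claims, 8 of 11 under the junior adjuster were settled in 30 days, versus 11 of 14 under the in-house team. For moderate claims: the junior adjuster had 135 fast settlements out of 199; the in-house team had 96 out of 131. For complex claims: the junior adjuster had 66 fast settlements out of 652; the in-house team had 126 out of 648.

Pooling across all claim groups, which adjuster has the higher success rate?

Simple: the junior adjuster 8/11 = 72.7%, the in-house team 11/14 = 78.6% → the in-house team
Moderate: the junior adjuster 135/199 = 67.8%, the in-house team 96/131 = 73.3% → the in-house team
Complex: the junior adjuster 66/652 = 10.1%, the in-house team 126/648 = 19.4% → the in-house team
Overall: the junior adjuster 209/862 = 24.2%, the in-house team 233/793 = 29.4% → the in-house team

the in-house team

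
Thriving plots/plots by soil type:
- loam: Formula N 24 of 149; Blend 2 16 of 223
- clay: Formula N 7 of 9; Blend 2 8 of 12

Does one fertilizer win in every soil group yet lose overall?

Loam: Formula N 24/149 = 16.1%, Blend 2 16/223 = 7.2% → Formula N
Clay: Formula N 7/9 = 77.8%, Blend 2 8/12 = 66.7% → Formula N
Overall: Formula N 31/158 = 19.6%, Blend 2 24/235 = 10.2% → Formula N
Formula N wins overall and in every soil group — no reversal.

No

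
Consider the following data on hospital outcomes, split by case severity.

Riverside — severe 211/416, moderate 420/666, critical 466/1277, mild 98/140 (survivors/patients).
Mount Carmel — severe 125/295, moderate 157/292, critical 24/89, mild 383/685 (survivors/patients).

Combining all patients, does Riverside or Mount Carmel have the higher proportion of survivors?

Mount Carmel

Severe: Riverside 211/416 = 50.7%, Mount Carmel 125/295 = 42.4% → Riverside
Moderate: Riverside 420/666 = 63.1%, Mount Carmel 157/292 = 53.8% → Riverside
Critical: Riverside 466/1277 = 36.5%, Mount Carmel 24/89 = 27.0% → Riverside
Mild: Riverside 98/140 = 70.0%, Mount Carmel 383/685 = 55.9% → Riverside
Overall: Riverside 1195/2499 = 47.8%, Mount Carmel 689/1361 = 50.6% → Mount Carmel
(Riverside wins every case group but Mount Carmel wins overall — Riverside's patients skew toward the low-rate critical group.)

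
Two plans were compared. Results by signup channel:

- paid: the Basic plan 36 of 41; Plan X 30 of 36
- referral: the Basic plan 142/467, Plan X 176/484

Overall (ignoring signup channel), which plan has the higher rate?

Paid: the Basic plan 36/41 = 87.8%, Plan X 30/36 = 83.3% → the Basic plan
Referral: the Basic plan 142/467 = 30.4%, Plan X 176/484 = 36.4% → Plan X
Overall: the Basic plan 178/508 = 35.0%, Plan X 206/520 = 39.6% → Plan X
(Neither sweeps every signup group, but Plan X has the higher pooled rate.)

Plan X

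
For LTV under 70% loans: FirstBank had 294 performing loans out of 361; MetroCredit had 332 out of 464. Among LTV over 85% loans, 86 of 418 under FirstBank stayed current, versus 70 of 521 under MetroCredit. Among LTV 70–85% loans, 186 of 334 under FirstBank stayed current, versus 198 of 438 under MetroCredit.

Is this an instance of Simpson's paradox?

LTV under 70%: FirstBank 294/361 = 81.4%, MetroCredit 332/464 = 71.6% → FirstBank
LTV over 85%: FirstBank 86/418 = 20.6%, MetroCredit 70/521 = 13.4% → FirstBank
LTV 70–85%: FirstBank 186/334 = 55.7%, MetroCredit 198/438 = 45.2% → FirstBank
Overall: FirstBank 566/1113 = 50.9%, MetroCredit 600/1423 = 42.2% → FirstBank
FirstBank wins overall and in every loan-to-value group — no reversal.

No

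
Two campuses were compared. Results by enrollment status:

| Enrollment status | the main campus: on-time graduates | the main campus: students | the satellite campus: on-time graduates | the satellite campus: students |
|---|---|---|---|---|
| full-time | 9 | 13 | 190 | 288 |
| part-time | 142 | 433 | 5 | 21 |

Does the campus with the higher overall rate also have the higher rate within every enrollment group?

Full-time: the main campus 9/13 = 69.2%, the satellite campus 190/288 = 66.0% → the main campus
Part-time: the main campus 142/433 = 32.8%, the satellite campus 5/21 = 23.8% → the main campus
Overall: the main campus 151/446 = 33.9%, the satellite campus 195/309 = 63.1% → the satellite campus
The main campus wins each enrollment group but the satellite campus wins overall — the comparison reverses. The main campus's students skew toward part-time, which has a lower base rate.

No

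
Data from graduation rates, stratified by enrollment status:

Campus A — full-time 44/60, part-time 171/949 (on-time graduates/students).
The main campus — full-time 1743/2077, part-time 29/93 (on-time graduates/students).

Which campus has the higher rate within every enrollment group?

Full-time: Campus A 44/60 = 73.3%, the main campus 1743/2077 = 83.9% → the main campus
Part-time: Campus A 171/949 = 18.0%, the main campus 29/93 = 31.2% → the main campus
The main campus has the higher rate in both groups.

the main campus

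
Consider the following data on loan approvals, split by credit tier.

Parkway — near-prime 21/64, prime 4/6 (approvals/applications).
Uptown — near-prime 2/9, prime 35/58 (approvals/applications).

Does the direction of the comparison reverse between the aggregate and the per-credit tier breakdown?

Near-prime: Parkway 21/64 = 32.8%, Uptown 2/9 = 22.2% → Parkway
Prime: Parkway 4/6 = 66.7%, Uptown 35/58 = 60.3% → Parkway
Overall: Parkway 25/70 = 35.7%, Uptown 37/67 = 55.2% → Uptown
Parkway wins each credit group but Uptown wins overall — the comparison reverses. Parkway's applications skew toward near-prime, which has a lower base rate.

Yes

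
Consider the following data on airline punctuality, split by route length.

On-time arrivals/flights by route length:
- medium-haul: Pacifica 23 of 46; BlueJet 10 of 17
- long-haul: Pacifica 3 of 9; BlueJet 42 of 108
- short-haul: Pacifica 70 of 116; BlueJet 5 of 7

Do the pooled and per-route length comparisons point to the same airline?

Medium-haul: Pacifica 23/46 = 50.0%, BlueJet 10/17 = 58.8% → BlueJet
Long-haul: Pacifica 3/9 = 33.3%, BlueJet 42/108 = 38.9% → BlueJet
Short-haul: Pacifica 70/116 = 60.3%, BlueJet 5/7 = 71.4% → BlueJet
Overall: Pacifica 96/171 = 56.1%, BlueJet 57/132 = 43.2% → Pacifica
BlueJet wins each route group but Pacifica wins overall — the comparison reverses. BlueJet's flights skew toward long-haul, which has a lower base rate.

No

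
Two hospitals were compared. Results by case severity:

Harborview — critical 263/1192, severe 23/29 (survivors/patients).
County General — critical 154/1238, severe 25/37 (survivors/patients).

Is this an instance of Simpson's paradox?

No

Critical: Harborview 263/1192 = 22.1%, County General 154/1238 = 12.4% → Harborview
Severe: Harborview 23/29 = 79.3%, County General 25/37 = 67.6% → Harborview
Overall: Harborview 286/1221 = 23.4%, County General 179/1275 = 14.0% → Harborview
Harborview wins overall and in every case group — no reversal.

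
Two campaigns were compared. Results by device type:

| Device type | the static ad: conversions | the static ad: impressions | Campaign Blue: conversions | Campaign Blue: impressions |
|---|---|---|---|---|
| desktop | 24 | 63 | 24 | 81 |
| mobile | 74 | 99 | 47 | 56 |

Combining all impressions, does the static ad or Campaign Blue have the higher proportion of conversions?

Desktop: the static ad 24/63 = 38.1%, Campaign Blue 24/81 = 29.6% → the static ad
Mobile: the static ad 74/99 = 74.7%, Campaign Blue 47/56 = 83.9% → Campaign Blue
Overall: the static ad 98/162 = 60.5%, Campaign Blue 71/137 = 51.8% → the static ad
(Neither sweeps every device group, but the static ad has the higher pooled rate.)

the static ad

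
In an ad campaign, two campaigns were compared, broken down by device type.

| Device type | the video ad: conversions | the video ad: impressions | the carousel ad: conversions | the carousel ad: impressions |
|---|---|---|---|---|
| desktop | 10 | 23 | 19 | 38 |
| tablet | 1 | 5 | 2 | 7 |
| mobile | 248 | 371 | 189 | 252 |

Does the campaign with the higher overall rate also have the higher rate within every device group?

Yes

Desktop: the video ad 10/23 = 43.5%, the carousel ad 19/38 = 50.0% → the carousel ad
Tablet: the video ad 1/5 = 20.0%, the carousel ad 2/7 = 28.6% → the carousel ad
Mobile: the video ad 248/371 = 66.8%, the carousel ad 189/252 = 75.0% → the carousel ad
Overall: the video ad 259/399 = 64.9%, the carousel ad 210/297 = 70.7% → the carousel ad
The carousel ad wins overall and in every device group — no reversal.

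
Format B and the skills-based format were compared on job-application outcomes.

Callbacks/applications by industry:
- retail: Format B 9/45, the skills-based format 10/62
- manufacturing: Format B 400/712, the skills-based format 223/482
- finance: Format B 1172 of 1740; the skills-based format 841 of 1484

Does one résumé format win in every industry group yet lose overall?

Retail: Format B 9/45 = 20.0%, the skills-based format 10/62 = 16.1% → Format B
Manufacturing: Format B 400/712 = 56.2%, the skills-based format 223/482 = 46.3% → Format B
Finance: Format B 1172/1740 = 67.4%, the skills-based format 841/1484 = 56.7% → Format B
Overall: Format B 1581/2497 = 63.3%, the skills-based format 1074/2028 = 53.0% → Format B
Format B wins overall and in every industry group — no reversal.

No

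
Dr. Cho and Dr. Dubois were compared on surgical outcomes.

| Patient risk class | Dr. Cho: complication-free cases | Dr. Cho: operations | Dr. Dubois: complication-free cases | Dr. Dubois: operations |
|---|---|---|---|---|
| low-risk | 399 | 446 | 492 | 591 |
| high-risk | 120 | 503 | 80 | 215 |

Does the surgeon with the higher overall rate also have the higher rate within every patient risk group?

No

Low-risk: Dr. Cho 399/446 = 89.5%, Dr. Dubois 492/591 = 83.2% → Dr. Cho
High-risk: Dr. Cho 120/503 = 23.9%, Dr. Dubois 80/215 = 37.2% → Dr. Dubois
Overall: Dr. Cho 519/949 = 54.7%, Dr. Dubois 572/806 = 71.0% → Dr. Dubois
Neither sweeps: Dr. Cho wins 1 of 2 groups, Dr. Dubois wins 1. Dr. Dubois wins overall but not every group — no Simpson reversal.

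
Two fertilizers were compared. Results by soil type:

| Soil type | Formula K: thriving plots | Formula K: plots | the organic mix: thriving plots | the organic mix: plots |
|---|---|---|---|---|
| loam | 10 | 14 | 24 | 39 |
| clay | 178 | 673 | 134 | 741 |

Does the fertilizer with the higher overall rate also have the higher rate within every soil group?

Yes

Loam: Formula K 10/14 = 71.4%, the organic mix 24/39 = 61.5% → Formula K
Clay: Formula K 178/673 = 26.4%, the organic mix 134/741 = 18.1% → Formula K
Overall: Formula K 188/687 = 27.4%, the organic mix 158/780 = 20.3% → Formula K
Formula K wins overall and in every soil group — no reversal.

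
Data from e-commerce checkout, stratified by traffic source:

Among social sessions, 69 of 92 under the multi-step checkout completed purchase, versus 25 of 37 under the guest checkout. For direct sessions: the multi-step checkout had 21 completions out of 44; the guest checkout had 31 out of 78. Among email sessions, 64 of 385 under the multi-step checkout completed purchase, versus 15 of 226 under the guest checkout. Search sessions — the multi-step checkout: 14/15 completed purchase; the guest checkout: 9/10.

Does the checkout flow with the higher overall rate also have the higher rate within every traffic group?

Yes

Social: the multi-step checkout 69/92 = 75.0%, the guest checkout 25/37 = 67.6% → the multi-step checkout
Direct: the multi-step checkout 21/44 = 47.7%, the guest checkout 31/78 = 39.7% → the multi-step checkout
Email: the multi-step checkout 64/385 = 16.6%, the guest checkout 15/226 = 6.6% → the multi-step checkout
Search: the multi-step checkout 14/15 = 93.3%, the guest checkout 9/10 = 90.0% → the multi-step checkout
Overall: the multi-step checkout 168/536 = 31.3%, the guest checkout 80/351 = 22.8% → the multi-step checkout
The multi-step checkout wins overall and in every traffic group — no reversal.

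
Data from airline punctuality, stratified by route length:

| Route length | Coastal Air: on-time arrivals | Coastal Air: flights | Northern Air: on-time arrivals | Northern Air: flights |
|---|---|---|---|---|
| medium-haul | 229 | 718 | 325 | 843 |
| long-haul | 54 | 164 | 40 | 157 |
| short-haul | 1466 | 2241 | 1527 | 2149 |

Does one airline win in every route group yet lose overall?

No

Medium-haul: Coastal Air 229/718 = 31.9%, Northern Air 325/843 = 38.6% → Northern Air
Long-haul: Coastal Air 54/164 = 32.9%, Northern Air 40/157 = 25.5% → Coastal Air
Short-haul: Coastal Air 1466/2241 = 65.4%, Northern Air 1527/2149 = 71.1% → Northern Air
Overall: Coastal Air 1749/3123 = 56.0%, Northern Air 1892/3149 = 60.1% → Northern Air
Neither sweeps: Coastal Air wins 1 of 3 groups, Northern Air wins 2. Northern Air wins overall but not every group — no Simpson reversal.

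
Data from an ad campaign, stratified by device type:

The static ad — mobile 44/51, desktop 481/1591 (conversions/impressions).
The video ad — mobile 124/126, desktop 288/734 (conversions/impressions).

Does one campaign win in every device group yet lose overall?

Mobile: the static ad 44/51 = 86.3%, the video ad 124/126 = 98.4% → the video ad
Desktop: the static ad 481/1591 = 30.2%, the video ad 288/734 = 39.2% → the video ad
Overall: the static ad 525/1642 = 32.0%, the video ad 412/860 = 47.9% → the video ad
The video ad wins overall and in every device group — no reversal.

No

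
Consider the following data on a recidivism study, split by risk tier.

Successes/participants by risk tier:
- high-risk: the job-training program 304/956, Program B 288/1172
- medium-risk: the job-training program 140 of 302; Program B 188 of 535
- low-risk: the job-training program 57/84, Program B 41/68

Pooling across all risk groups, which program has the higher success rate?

High-risk: the job-training program 304/956 = 31.8%, Program B 288/1172 = 24.6% → the job-training program
Medium-risk: the job-training program 140/302 = 46.4%, Program B 188/535 = 35.1% → the job-training program
Low-risk: the job-training program 57/84 = 67.9%, Program B 41/68 = 60.3% → the job-training program
Overall: the job-training program 501/1342 = 37.3%, Program B 517/1775 = 29.1% → the job-training program

the job-training program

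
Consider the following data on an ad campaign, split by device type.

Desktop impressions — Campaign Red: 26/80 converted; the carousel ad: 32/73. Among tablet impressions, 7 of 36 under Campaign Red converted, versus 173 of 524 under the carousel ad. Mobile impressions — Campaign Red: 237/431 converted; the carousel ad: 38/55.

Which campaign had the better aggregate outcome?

Campaign Red

Desktop: Campaign Red 26/80 = 32.5%, the carousel ad 32/73 = 43.8% → the carousel ad
Tablet: Campaign Red 7/36 = 19.4%, the carousel ad 173/524 = 33.0% → the carousel ad
Mobile: Campaign Red 237/431 = 55.0%, the carousel ad 38/55 = 69.1% → the carousel ad
Overall: Campaign Red 270/547 = 49.4%, the carousel ad 243/652 = 37.3% → Campaign Red
(The carousel ad wins every device group but Campaign Red wins overall — the carousel ad's impressions skew toward the low-rate tablet group.)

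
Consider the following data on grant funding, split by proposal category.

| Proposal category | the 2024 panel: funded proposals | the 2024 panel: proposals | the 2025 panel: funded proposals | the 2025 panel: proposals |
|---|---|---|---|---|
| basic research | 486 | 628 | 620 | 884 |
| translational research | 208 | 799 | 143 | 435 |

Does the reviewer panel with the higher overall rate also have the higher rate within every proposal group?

No

Basic research: the 2024 panel 486/628 = 77.4%, the 2025 panel 620/884 = 70.1% → the 2024 panel
Translational research: the 2024 panel 208/799 = 26.0%, the 2025 panel 143/435 = 32.9% → the 2025 panel
Overall: the 2024 panel 694/1427 = 48.6%, the 2025 panel 763/1319 = 57.8% → the 2025 panel
Neither sweeps: the 2024 panel wins 1 of 2 groups, the 2025 panel wins 1. The 2025 panel wins overall but not every group — no Simpson reversal.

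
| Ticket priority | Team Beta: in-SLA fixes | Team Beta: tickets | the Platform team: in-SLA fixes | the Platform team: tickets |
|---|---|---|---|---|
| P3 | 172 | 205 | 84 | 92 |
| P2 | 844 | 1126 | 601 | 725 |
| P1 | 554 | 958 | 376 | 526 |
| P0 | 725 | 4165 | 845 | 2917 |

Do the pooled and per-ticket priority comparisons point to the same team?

P3: Team Beta 172/205 = 83.9%, the Platform team 84/92 = 91.3% → the Platform team
P2: Team Beta 844/1126 = 75.0%, the Platform team 601/725 = 82.9% → the Platform team
P1: Team Beta 554/958 = 57.8%, the Platform team 376/526 = 71.5% → the Platform team
P0: Team Beta 725/4165 = 17.4%, the Platform team 845/2917 = 29.0% → the Platform team
Overall: Team Beta 2295/6454 = 35.6%, the Platform team 1906/4260 = 44.7% → the Platform team
The Platform team wins overall and in every ticket group — no reversal.

Yes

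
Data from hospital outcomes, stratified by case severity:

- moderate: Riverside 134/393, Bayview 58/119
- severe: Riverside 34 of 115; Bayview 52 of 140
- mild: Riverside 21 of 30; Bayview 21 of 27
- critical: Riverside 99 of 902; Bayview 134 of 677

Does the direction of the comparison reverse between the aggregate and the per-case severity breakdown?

Moderate: Riverside 134/393 = 34.1%, Bayview 58/119 = 48.7% → Bayview
Severe: Riverside 34/115 = 29.6%, Bayview 52/140 = 37.1% → Bayview
Mild: Riverside 21/30 = 70.0%, Bayview 21/27 = 77.8% → Bayview
Critical: Riverside 99/902 = 11.0%, Bayview 134/677 = 19.8% → Bayview
Overall: Riverside 288/1440 = 20.0%, Bayview 265/963 = 27.5% → Bayview
Bayview wins overall and in every case group — no reversal.

No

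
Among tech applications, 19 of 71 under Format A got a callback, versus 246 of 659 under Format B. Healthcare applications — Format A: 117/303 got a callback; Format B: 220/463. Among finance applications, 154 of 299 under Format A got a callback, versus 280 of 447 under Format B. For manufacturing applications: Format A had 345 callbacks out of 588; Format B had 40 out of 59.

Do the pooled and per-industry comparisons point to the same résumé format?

Tech: Format A 19/71 = 26.8%, Format B 246/659 = 37.3% → Format B
Healthcare: Format A 117/303 = 38.6%, Format B 220/463 = 47.5% → Format B
Finance: Format A 154/299 = 51.5%, Format B 280/447 = 62.6% → Format B
Manufacturing: Format A 345/588 = 58.7%, Format B 40/59 = 67.8% → Format B
Overall: Format A 635/1261 = 50.4%, Format B 786/1628 = 48.3% → Format A
Format B wins each industry group but Format A wins overall — the comparison reverses. Format B's applications skew toward tech, which has a lower base rate.

No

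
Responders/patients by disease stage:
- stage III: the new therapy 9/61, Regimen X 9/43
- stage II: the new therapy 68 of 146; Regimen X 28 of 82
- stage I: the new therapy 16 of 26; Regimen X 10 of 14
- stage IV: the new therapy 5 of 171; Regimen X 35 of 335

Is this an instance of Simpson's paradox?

Stage III: the new therapy 9/61 = 14.8%, Regimen X 9/43 = 20.9% → Regimen X
Stage II: the new therapy 68/146 = 46.6%, Regimen X 28/82 = 34.1% → the new therapy
Stage I: the new therapy 16/26 = 61.5%, Regimen X 10/14 = 71.4% → Regimen X
Stage IV: the new therapy 5/171 = 2.9%, Regimen X 35/335 = 10.4% → Regimen X
Overall: the new therapy 98/404 = 24.3%, Regimen X 82/474 = 17.3% → the new therapy
Neither sweeps: the new therapy wins 1 of 4 groups, Regimen X wins 3. The new therapy wins overall but not every group — no Simpson reversal.

No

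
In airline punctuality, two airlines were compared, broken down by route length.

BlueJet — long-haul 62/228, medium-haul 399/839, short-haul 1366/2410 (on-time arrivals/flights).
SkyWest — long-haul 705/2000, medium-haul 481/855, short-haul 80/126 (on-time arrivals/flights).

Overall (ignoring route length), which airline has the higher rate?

Long-haul: BlueJet 62/228 = 27.2%, SkyWest 705/2000 = 35.2% → SkyWest
Medium-haul: BlueJet 399/839 = 47.6%, SkyWest 481/855 = 56.3% → SkyWest
Short-haul: BlueJet 1366/2410 = 56.7%, SkyWest 80/126 = 63.5% → SkyWest
Overall: BlueJet 1827/3477 = 52.5%, SkyWest 1266/2981 = 42.5% → BlueJet
(SkyWest wins every route group but BlueJet wins overall — SkyWest's flights skew toward the low-rate long-haul group.)

BlueJet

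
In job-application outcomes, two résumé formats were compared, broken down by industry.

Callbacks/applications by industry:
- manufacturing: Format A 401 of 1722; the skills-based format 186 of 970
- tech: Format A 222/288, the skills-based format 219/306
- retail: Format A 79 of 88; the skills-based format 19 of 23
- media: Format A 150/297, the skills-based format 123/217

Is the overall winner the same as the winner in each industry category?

No

Manufacturing: Format A 401/1722 = 23.3%, the skills-based format 186/970 = 19.2% → Format A
Tech: Format A 222/288 = 77.1%, the skills-based format 219/306 = 71.6% → Format A
Retail: Format A 79/88 = 89.8%, the skills-based format 19/23 = 82.6% → Format A
Media: Format A 150/297 = 50.5%, the skills-based format 123/217 = 56.7% → the skills-based format
Overall: Format A 852/2395 = 35.6%, the skills-based format 547/1516 = 36.1% → the skills-based format
Neither sweeps: Format A wins 3 of 4 groups, the skills-based format wins 1. The skills-based format wins overall but not every group — no Simpson reversal.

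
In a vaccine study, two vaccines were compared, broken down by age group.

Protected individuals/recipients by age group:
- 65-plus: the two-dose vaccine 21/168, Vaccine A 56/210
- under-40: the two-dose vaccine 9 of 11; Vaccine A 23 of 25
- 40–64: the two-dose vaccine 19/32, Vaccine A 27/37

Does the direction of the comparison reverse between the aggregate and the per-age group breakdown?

No

65-plus: the two-dose vaccine 21/168 = 12.5%, Vaccine A 56/210 = 26.7% → Vaccine A
Under-40: the two-dose vaccine 9/11 = 81.8%, Vaccine A 23/25 = 92.0% → Vaccine A
40–64: the two-dose vaccine 19/32 = 59.4%, Vaccine A 27/37 = 73.0% → Vaccine A
Overall: the two-dose vaccine 49/211 = 23.2%, Vaccine A 106/272 = 39.0% → Vaccine A
Vaccine A wins overall and in every age group — no reversal.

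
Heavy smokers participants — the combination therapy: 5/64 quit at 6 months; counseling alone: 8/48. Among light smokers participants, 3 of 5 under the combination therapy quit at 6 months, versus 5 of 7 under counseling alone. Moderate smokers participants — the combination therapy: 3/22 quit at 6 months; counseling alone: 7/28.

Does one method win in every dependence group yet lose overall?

No

Heavy smokers: the combination therapy 5/64 = 7.8%, counseling alone 8/48 = 16.7% → counseling alone
Light smokers: the combination therapy 3/5 = 60.0%, counseling alone 5/7 = 71.4% → counseling alone
Moderate smokers: the combination therapy 3/22 = 13.6%, counseling alone 7/28 = 25.0% → counseling alone
Overall: the combination therapy 11/91 = 12.1%, counseling alone 20/83 = 24.1% → counseling alone
Counseling alone wins overall and in every dependence group — no reversal.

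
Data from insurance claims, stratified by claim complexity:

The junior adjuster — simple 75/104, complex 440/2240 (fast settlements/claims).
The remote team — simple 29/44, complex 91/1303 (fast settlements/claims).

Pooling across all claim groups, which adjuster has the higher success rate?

Simple: the junior adjuster 75/104 = 72.1%, the remote team 29/44 = 65.9% → the junior adjuster
Complex: the junior adjuster 440/2240 = 19.6%, the remote team 91/1303 = 7.0% → the junior adjuster
Overall: the junior adjuster 515/2344 = 22.0%, the remote team 120/1347 = 8.9% → the junior adjuster

the junior adjuster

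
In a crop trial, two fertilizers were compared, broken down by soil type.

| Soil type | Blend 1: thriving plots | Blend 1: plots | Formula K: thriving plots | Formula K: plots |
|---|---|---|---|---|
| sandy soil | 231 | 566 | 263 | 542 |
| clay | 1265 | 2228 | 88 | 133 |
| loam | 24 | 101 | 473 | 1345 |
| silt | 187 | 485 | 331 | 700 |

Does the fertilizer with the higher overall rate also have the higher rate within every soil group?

Sandy soil: Blend 1 231/566 = 40.8%, Formula K 263/542 = 48.5% → Formula K
Clay: Blend 1 1265/2228 = 56.8%, Formula K 88/133 = 66.2% → Formula K
Loam: Blend 1 24/101 = 23.8%, Formula K 473/1345 = 35.2% → Formula K
Silt: Blend 1 187/485 = 38.6%, Formula K 331/700 = 47.3% → Formula K
Overall: Blend 1 1707/3380 = 50.5%, Formula K 1155/2720 = 42.5% → Blend 1
Formula K wins each soil group but Blend 1 wins overall — the comparison reverses. Formula K's plots skew toward loam, which has a lower base rate.

No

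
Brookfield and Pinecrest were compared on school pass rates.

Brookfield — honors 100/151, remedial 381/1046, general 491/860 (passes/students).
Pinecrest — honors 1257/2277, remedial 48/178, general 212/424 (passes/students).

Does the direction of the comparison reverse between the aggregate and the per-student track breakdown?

Yes

Honors: Brookfield 100/151 = 66.2%, Pinecrest 1257/2277 = 55.2% → Brookfield
Remedial: Brookfield 381/1046 = 36.4%, Pinecrest 48/178 = 27.0% → Brookfield
General: Brookfield 491/860 = 57.1%, Pinecrest 212/424 = 50.0% → Brookfield
Overall: Brookfield 972/2057 = 47.3%, Pinecrest 1517/2879 = 52.7% → Pinecrest
Brookfield wins each student group but Pinecrest wins overall — the comparison reverses. Brookfield's students skew toward remedial, which has a lower base rate.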